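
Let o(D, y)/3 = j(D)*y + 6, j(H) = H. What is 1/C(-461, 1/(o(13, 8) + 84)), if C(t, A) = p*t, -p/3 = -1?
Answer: -1/1383 ≈ -0.00072307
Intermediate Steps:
p = 3 (p = -3*(-1) = 3)
o(D, y) = 18 + 3*D*y (o(D, y) = 3*(D*y + 6) = 3*(6 + D*y) = 18 + 3*D*y)
C(t, A) = 3*t
1/C(-461, 1/(o(13, 8) + 84)) = 1/(3*(-461)) = 1/(-1383) = -1/1383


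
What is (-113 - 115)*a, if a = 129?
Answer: -29412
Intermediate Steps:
(-113 - 115)*a = (-113 - 115)*129 = -228*129 = -29412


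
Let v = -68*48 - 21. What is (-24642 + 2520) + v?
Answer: -25407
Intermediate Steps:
v = -3285 (v = -3264 - 21 = -3285)
(-24642 + 2520) + v = (-24642 + 2520) - 3285 = -22122 - 3285 = -25407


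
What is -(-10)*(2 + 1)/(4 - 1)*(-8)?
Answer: -80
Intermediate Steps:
-(-10)*(2 + 1)/(4 - 1)*(-8) = -(-10)*3/3*(-8) = -(-10)*3*(⅓)*(-8) = -(-10)*(-8) = -5*(-2)*(-8) = 10*(-8) = -80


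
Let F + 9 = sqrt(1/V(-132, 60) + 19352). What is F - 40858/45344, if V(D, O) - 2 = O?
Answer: -224477/22672 + 5*sqrt(2975566)/62 ≈ 129.21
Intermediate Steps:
V(D, O) = 2 + O
F = -9 + 5*sqrt(2975566)/62 (F = -9 + sqrt(1/(2 + 60) + 19352) = -9 + sqrt(1/62 + 19352) = -9 + sqrt(1199825/62) = -9 + 5*sqrt(2975566)/62 ≈ 130.11)
F - 40858/45344 = (-9 + 5*sqrt(2975566)/62) - 40858/45344 = (-9 + 5*sqrt(2975566)/62) - 1*20429/22672 = (-9 + 5*sqrt(2975566)/62) - 20429/22672 = -224477/22672 + 5*sqrt(2975566)/62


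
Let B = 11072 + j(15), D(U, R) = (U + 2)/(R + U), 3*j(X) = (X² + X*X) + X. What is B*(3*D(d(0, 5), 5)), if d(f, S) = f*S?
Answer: 67362/5 ≈ 13472.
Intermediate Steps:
j(X) = X/3 + 2*X²/3 (j(X) = ((X² + X*X) + X)/3 = ((X² + X²) + X)/3 = (2*X² + X)/3 = (X + 2*X²)/3 = X/3 + 2*X²/3)
d(f, S) = S*f
D(U, R) = (2 + U)/(R + U)
B = 11227 (B = 11072 + (⅓)*15*(1 + 2*15) = 11072 + (⅓)*15*(1 + 30) = 11072 + (⅓)*15*31 = 11072 + 155 = 11227)
B*(3*D(d(0, 5), 5)) = 11227*(3*((2 + 5*0)/(5 + 5*0))) = 11227*(3*((2 + 0)/(5 + 0))) = 11227*(3*(2/5)) = 11227*(3*((⅕)*2)) = 11227*(3*(⅖)) = 11227*(6/5) = 67362/5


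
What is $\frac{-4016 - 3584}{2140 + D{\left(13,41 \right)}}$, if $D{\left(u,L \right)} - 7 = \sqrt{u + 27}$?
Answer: $- \frac{16317200}{4609569} + \frac{15200 \sqrt{10}}{4609569} \approx -3.5294$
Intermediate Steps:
$D{\left(u,L \right)} = 7 + \sqrt{27 + u}$ ($D{\left(u,L \right)} = 7 + \sqrt{u + 27} = 7 + \sqrt{27 + u}$)
$\frac{-4016 - 3584}{2140 + D{\left(13,41 \right)}} = \frac{-4016 - 3584}{2140 + \left(7 + \sqrt{27 + 13}\right)} = - \frac{7600}{2140 + \left(7 + \sqrt{40}\right)} = - \frac{7600}{2140 + \left(7 + 2 \sqrt{10}\right)} = - \frac{7600}{2147 + 2 \sqrt{10}}$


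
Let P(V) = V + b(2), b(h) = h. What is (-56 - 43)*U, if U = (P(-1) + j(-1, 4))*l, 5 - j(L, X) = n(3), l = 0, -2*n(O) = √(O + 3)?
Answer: 0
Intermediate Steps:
n(O) = -√(3 + O)/2 (n(O) = -√(O + 3)/2 = -√(3 + O)/2)
j(L, X) = 5 + √6/2 (j(L, X) = 5 - (-1)*√(3 + 3)/2 = 5 - (-1)*√6/2 = 5 + √6/2)
P(V) = 2 + V (P(V) = V + 2 = 2 + V)
U = 0 (U = ((2 - 1) + (5 + √6/2))*0 = (1 + (5 + √6/2))*0 = (6 + √6/2)*0 = 0)
(-56 - 43)*U = (-56 - 43)*0 = -99*0 = 0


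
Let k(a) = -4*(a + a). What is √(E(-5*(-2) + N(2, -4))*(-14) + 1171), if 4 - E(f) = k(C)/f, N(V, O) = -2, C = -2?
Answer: 3*√127 ≈ 33.808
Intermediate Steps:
k(a) = -8*a
E(f) = 4 - 16/f (E(f) = 4 - (-8*(-2))/f = 4 - 16/f)
√(E(-5*(-2) + N(2, -4))*(-14) + 1171) = √((4 - 16/(-5*(-2) - 2))*(-14) + 1171) = √((4 - 16/(10 - 2))*(-14) + 1171) = √((4 - 16/8)*(-14) + 1171) = √((4 - 16*⅛)*(-14) + 1171) = √((4 - 2)*(-14) + 1171) = √(2*(-14) + 1171) = √(-28 + 1171) = √1143 = 3*√127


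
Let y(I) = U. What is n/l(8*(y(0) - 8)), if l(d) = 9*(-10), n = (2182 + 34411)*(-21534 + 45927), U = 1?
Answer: -297537683/30 ≈ -9.9179e+6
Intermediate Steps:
y(I) = 1
n = 892613049 (n = 36593*24393 = 892613049)
l(d) = -90
n/l(8*(y(0) - 8)) = 892613049/(-90) = 892613049*(-1/90) = -297537683/30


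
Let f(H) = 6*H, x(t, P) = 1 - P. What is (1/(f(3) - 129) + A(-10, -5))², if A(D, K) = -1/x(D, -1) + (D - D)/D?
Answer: 12769/49284 ≈ 0.25909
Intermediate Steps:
A(D, K) = -½ (A(D, K) = -1/(1 - 1*(-1)) + (D - D)/D = -1/(1 + 1) + 0/D = -1/2 + 0 = -1*½ + 0 = -½ + 0 = -½)
(1/(f(3) - 129) + A(-10, -5))² = (1/(6*3 - 129) - ½)² = (1/(18 - 129) - ½)² = (1/(-111) - ½)² = (-1/111 - ½)² = (-113/222)² = 12769/49284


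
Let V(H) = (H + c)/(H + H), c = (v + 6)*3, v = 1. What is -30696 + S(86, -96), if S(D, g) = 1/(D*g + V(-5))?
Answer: -1267376453/41288 ≈ -30696.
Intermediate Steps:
c = 21 (c = (1 + 6)*3 = 7*3 = 21)
V(H) = (21 + H)/(2*H) (V(H) = (H + 21)/(H + H) = (21 + H)/((2*H)) = (21 + H)*(1/(2*H)) = (21 + H)/(2*H))
S(D, g) = 1/(-8/5 + D*g) (S(D, g) = 1/(D*g + (½)*(21 - 5)/(-5)) = 1/(D*g + (½)*(-⅕)*16) = 1/(D*g - 8/5) = 1/(-8/5 + D*g))
-30696 + S(86, -96) = -30696 + 5/(-8 + 5*86*(-96)) = -30696 + 5/(-8 - 41280) = -30696 + 5/(-41288) = -30696 + 5*(-1/41288) = -30696 - 5/41288 = -1267376453/41288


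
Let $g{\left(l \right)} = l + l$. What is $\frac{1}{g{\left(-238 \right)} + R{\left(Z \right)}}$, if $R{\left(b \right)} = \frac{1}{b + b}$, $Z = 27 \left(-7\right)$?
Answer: $- \frac{378}{179929} \approx -0.0021008$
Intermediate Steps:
$Z = -189$
$g{\left(l \right)} = 2 l$
$R{\left(b \right)} = \frac{1}{2 b}$
$\frac{1}{g{\left(-238 \right)} + R{\left(Z \right)}} = \frac{1}{2 \left(-238\right) + \frac{1}{2 \left(-189\right)}} = \frac{1}{-476 + \frac{1}{2} \left(- \frac{1}{189}\right)} = \frac{1}{-476 - \frac{1}{378}} = \frac{1}{- \frac{179929}{378}} = - \frac{378}{179929}$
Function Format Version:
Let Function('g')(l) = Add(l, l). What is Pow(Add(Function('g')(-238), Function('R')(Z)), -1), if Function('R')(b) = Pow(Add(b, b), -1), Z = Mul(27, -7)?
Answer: Rational(-378, 179929) ≈ -0.0021008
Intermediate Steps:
Z = -189
Function('g')(l) = Mul(2, l)
Function('R')(b) = Mul(Rational(1, 2), Pow(b, -1)) (Function('R')(b) = Pow(Mul(2, b), -1) = Mul(Rational(1, 2), Pow(b, -1)))
Pow(Add(Function('g')(-238), Function('R')(Z)), -1) = Pow(Add(Mul(2, -238), Mul(Rational(1, 2), Pow(-189, -1))), -1) = Pow(Add(-476, Mul(Rational(1, 2), Rational(-1, 189))), -1) = Pow(Add(-476, Rational(-1, 378)), -1) = Pow(Rational(-179929, 378), -1) = Rational(-378, 179929)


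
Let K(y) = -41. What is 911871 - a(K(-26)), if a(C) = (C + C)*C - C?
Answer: 908468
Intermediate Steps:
a(C) = -C + 2*C**2 (a(C) = (2*C)*C - C = 2*C**2 - C = -C + 2*C**2)
911871 - a(K(-26)) = 911871 - (-41)*(-1 + 2*(-41)) = 911871 - (-41)*(-1 - 82) = 911871 - (-41)*(-83) = 911871 - 1*3403 = 911871 - 3403 = 908468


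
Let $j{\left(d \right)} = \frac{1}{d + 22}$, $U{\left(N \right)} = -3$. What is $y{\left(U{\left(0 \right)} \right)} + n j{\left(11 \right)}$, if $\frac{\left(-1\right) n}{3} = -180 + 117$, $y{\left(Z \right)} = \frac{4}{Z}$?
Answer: $\frac{145}{33} \approx 4.3939$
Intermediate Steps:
$j{\left(d \right)} = \frac{1}{22 + d}$
$n = 189$ ($n = - 3 \left(-180 + 117\right) = \left(-3\right) \left(-63\right) = 189$)
$y{\left(U{\left(0 \right)} \right)} + n j{\left(11 \right)} = \frac{4}{-3} + \frac{189}{22 + 11} = 4 \left(- \frac{1}{3}\right) + \frac{189}{33} = - \frac{4}{3} + 189 \cdot \frac{1}{33} = - \frac{4}{3} + \frac{63}{11} = \frac{145}{33}$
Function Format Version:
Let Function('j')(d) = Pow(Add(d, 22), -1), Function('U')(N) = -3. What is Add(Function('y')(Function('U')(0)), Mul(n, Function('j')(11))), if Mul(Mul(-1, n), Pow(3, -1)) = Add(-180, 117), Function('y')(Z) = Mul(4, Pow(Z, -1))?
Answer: Rational(145, 33) ≈ 4.3939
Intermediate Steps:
Function('j')(d) = Pow(Add(22, d), -1)
n = 189 (n = Mul(-3, Add(-180, 117)) = Mul(-3, -63) = 189)
Add(Function('y')(Function('U')(0)), Mul(n, Function('j')(11))) = Add(Mul(4, Pow(-3, -1)), Mul(189, Pow(Add(22, 11), -1))) = Add(Mul(4, Rational(-1, 3)), Mul(189, Pow(33, -1))) = Add(Rational(-4, 3), Mul(189, Rational(1, 33))) = Add(Rational(-4, 3), Rational(63, 11)) = Rational(145, 33)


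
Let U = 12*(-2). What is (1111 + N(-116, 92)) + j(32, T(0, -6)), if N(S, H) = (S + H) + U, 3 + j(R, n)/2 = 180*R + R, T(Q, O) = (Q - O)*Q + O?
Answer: 12641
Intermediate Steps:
T(Q, O) = O + Q*(Q - O) (T(Q, O) = Q*(Q - O) + O = O + Q*(Q - O))
j(R, n) = -6 + 362*R (j(R, n) = -6 + 2*(180*R + R) = -6 + 2*(181*R) = -6 + 362*R)
U = -24
N(S, H) = -24 + H + S (N(S, H) = (S + H) - 24 = (H + S) - 24 = -24 + H + S)
(1111 + N(-116, 92)) + j(32, T(0, -6)) = (1111 + (-24 + 92 - 116)) + (-6 + 362*32) = (1111 - 48) + (-6 + 11584) = 1063 + 11578 = 12641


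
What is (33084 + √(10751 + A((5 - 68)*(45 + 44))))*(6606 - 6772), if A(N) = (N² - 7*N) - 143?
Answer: -5491944 - 166*√31488306 ≈ -6.4234e+6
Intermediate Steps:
A(N) = -143 + N² - 7*N
(33084 + √(10751 + A((5 - 68)*(45 + 44))))*(6606 - 6772) = (33084 + √(10751 + (-143 + ((5 - 68)*(45 + 44))² - 7*(5 - 68)*(45 + 44))))*(6606 - 6772) = (33084 + √(10751 + (-143 + (-63*89)² - (-441)*89)))*(-166) = (33084 + √(10751 + (-143 + (-5607)² - 7*(-5607))))*(-166) = (33084 + √(10751 + (-143 + 31438449 + 39249)))*(-166) = (33084 + √(10751 + 31477555))*(-166) = (33084 + √31488306)*(-166) = -5491944 - 166*√31488306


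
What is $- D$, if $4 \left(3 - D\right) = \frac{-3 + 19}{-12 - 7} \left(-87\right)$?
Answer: $\frac{291}{19} \approx 15.316$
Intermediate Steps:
$D = - \frac{291}{19}$ ($D = 3 - \frac{\frac{-3 + 19}{-12 - 7} \left(-87\right)}{4} = 3 - \frac{\frac{16}{-19} \left(-87\right)}{4} = 3 - \frac{16 \left(- \frac{1}{19}\right) \left(-87\right)}{4} = 3 - \frac{\left(- \frac{16}{19}\right) \left(-87\right)}{4} = 3 - \frac{348}{19} = - \frac{291}{19} \approx -15.316$)
$- D = \left(-1\right) \left(- \frac{291}{19}\right) = \frac{291}{19}$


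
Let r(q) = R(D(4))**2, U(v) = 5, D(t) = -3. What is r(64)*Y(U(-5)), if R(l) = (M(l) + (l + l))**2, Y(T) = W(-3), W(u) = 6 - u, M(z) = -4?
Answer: 90000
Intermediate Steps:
Y(T) = 9 (Y(T) = 6 - 1*(-3) = 6 + 3 = 9)
R(l) = (-4 + 2*l)**2 (R(l) = (-4 + (l + l))**2 = (-4 + 2*l)**2)
r(q) = 10000 (r(q) = (4*(-2 - 3)**2)**2 = (4*(-5)**2)**2 = (4*25)**2 = 100**2 = 10000)
r(64)*Y(U(-5)) = 10000*9 = 90000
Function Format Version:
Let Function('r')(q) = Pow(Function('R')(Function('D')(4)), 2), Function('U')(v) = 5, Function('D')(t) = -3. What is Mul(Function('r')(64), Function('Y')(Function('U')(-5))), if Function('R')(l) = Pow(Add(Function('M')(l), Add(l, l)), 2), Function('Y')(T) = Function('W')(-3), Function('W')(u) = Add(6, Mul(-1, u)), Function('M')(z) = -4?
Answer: 90000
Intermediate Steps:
Function('Y')(T) = 9 (Function('Y')(T) = Add(6, Mul(-1, -3)) = Add(6, 3) = 9)
Function('R')(l) = Pow(Add(-4, Mul(2, l)), 2) (Function('R')(l) = Pow(Add(-4, Add(l, l)), 2) = Pow(Add(-4, Mul(2, l)), 2))
Function('r')(q) = 10000 (Function('r')(q) = Pow(Mul(4, Pow(Add(-2, -3), 2)), 2) = Pow(Mul(4, Pow(-5, 2)), 2) = Pow(Mul(4, 25), 2) = Pow(100, 2) = 10000)
Mul(Function('r')(64), Function('Y')(Function('U')(-5))) = Mul(10000, 9) = 90000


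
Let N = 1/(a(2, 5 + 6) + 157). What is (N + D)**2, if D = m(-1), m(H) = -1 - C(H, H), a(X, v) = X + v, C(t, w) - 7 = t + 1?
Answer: 1846881/28900 ≈ 63.906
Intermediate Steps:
C(t, w) = 8 + t (C(t, w) = 7 + (t + 1) = 7 + (1 + t) = 8 + t)
m(H) = -9 - H (m(H) = -1 - (8 + H) = -1 + (-8 - H) = -9 - H)
D = -8 (D = -9 - 1*(-1) = -9 + 1 = -8)
N = 1/170 (N = 1/((2 + (5 + 6)) + 157) = 1/((2 + 11) + 157) = 1/(13 + 157) = 1/170 ≈ 0.0058824)
(N + D)**2 = (1/170 - 8)**2 = (-1359/170)**2 = 1846881/28900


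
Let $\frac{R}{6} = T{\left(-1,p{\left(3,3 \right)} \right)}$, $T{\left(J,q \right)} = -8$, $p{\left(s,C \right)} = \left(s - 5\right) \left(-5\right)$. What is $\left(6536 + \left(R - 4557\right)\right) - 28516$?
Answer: $-26585$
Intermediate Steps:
$p{\left(s,C \right)} = 25 - 5 s$ ($p{\left(s,C \right)} = \left(-5 + s\right) \left(-5\right) = 25 - 5 s$)
$R = -48$ ($R = 6 \left(-8\right) = -48$)
$\left(6536 + \left(R - 4557\right)\right) - 28516 = \left(6536 - 4605\right) - 28516 = 1931 - 28516 = -26585$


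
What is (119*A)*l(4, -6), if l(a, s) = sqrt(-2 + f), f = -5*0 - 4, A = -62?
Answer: -7378*I*sqrt(6) ≈ -18072.0*I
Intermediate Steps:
f = -4 (f = 0 - 4 = -4)
l(a, s) = I*sqrt(6) (l(a, s) = sqrt(-2 - 4) = sqrt(-6) = I*sqrt(6))
(119*A)*l(4, -6) = (119*(-62))*(I*sqrt(6)) = -7378*I*sqrt(6)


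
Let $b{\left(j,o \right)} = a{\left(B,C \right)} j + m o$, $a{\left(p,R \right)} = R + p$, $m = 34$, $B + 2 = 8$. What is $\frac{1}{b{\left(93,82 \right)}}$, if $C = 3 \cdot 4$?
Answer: $\frac{1}{4462} \approx 0.00022411$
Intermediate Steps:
$B = 6$ ($B = -2 + 8 = 6$)
$C = 12$
$b{\left(j,o \right)} = 18 j + 34 o$ ($b{\left(j,o \right)} = \left(12 + 6\right) j + 34 o = 18 j + 34 o$)
$\frac{1}{b{\left(93,82 \right)}} = \frac{1}{18 \cdot 93 + 34 \cdot 82} = \frac{1}{1674 + 2788} = \frac{1}{4462}$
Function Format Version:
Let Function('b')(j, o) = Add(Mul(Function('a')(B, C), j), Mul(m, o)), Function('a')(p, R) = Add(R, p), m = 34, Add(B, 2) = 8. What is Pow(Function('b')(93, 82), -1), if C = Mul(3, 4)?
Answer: Rational(1, 4462) ≈ 0.00022411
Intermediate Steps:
B = 6 (B = Add(-2, 8) = 6)
C = 12
Function('b')(j, o) = Add(Mul(18, j), Mul(34, o)) (Function('b')(j, o) = Add(Mul(Add(12, 6), j), Mul(34, o)) = Add(Mul(18, j), Mul(34, o)))
Pow(Function('b')(93, 82), -1) = Pow(Add(Mul(18, 93), Mul(34, 82)), -1) = Pow(Add(1674, 2788), -1) = Pow(4462, -1) = Rational(1, 4462)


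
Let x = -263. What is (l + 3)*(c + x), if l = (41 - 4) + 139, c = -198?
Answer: -82519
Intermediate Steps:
l = 176 (l = 37 + 139 = 176)
(l + 3)*(c + x) = (176 + 3)*(-198 - 263) = 179*(-461) = -82519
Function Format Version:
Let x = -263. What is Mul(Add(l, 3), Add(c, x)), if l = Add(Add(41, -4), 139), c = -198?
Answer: -82519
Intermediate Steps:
l = 176 (l = Add(37, 139) = 176)
Mul(Add(l, 3), Add(c, x)) = Mul(Add(176, 3), Add(-198, -263)) = Mul(179, -461) = -82519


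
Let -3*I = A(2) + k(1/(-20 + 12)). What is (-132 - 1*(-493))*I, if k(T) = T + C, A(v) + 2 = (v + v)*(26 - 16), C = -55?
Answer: 49457/24 ≈ 2060.7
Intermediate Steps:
A(v) = -2 + 20*v (A(v) = -2 + (v + v)*(26 - 16) = -2 + (2*v)*10 = -2 + 20*v)
k(T) = -55 + T (k(T) = T - 55 = -55 + T)
I = 137/24 (I = -((-2 + 20*2) + (-55 + 1/(-20 + 12)))/3 = -((-2 + 40) + (-55 + 1/(-8)))/3 = -(38 + (-55 - ⅛))/3 = -(38 - 441/8)/3 = -⅓*(-137/8) = 137/24 ≈ 5.7083)
(-132 - 1*(-493))*I = (-132 - 1*(-493))*(137/24) = (-132 + 493)*(137/24) = 361*(137/24) = 49457/24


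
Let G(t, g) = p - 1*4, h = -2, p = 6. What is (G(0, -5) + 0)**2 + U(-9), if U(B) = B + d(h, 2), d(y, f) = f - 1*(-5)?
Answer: 2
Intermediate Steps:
G(t, g) = 2 (G(t, g) = 6 - 1*4 = 6 - 4 = 2)
d(y, f) = 5 + f (d(y, f) = f + 5 = 5 + f)
U(B) = 7 + B (U(B) = B + (5 + 2) = B + 7 = 7 + B)
(G(0, -5) + 0)**2 + U(-9) = (2 + 0)**2 + (7 - 9) = 2**2 - 2 = 4 - 2 = 2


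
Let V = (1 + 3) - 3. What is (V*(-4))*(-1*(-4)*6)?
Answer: -96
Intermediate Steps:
V = 1 (V = 4 - 3 = 1)
(V*(-4))*(-1*(-4)*6) = (1*(-4))*(-1*(-4)*6) = -16*6 = -4*24 = -96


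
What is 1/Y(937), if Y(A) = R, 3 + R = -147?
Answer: -1/150 ≈ -0.0066667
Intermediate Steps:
R = -150 (R = -3 - 147 = -150)
Y(A) = -150
1/Y(937) = 1/(-150) = -1/150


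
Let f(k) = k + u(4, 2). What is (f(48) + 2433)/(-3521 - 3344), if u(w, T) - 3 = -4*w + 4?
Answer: -2472/6865 ≈ -0.36009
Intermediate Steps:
u(w, T) = 7 - 4*w (u(w, T) = 3 + (-4*w + 4) = 3 + (4 - 4*w) = 7 - 4*w)
f(k) = -9 + k (f(k) = k + (7 - 4*4) = k + (7 - 16) = k - 9 = -9 + k)
(f(48) + 2433)/(-3521 - 3344) = ((-9 + 48) + 2433)/(-3521 - 3344) = (39 + 2433)/(-6865) = 2472*(-1/6865) = -2472/6865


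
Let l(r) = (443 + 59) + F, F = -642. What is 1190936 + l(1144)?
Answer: 1190796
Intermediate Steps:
l(r) = -140 (l(r) = (443 + 59) - 642 = 502 - 642 = -140)
1190936 + l(1144) = 1190936 - 140 = 1190796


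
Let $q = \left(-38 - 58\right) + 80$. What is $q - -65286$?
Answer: $65270$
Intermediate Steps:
$q = -16$ ($q = -96 + 80 = -16$)
$q - -65286 = -16 - -65286 = -16 + 65286 = 65270$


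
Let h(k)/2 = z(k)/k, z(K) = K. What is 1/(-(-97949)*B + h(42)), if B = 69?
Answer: 1/6758483 ≈ 1.4796e-7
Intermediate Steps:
h(k) = 2 (h(k) = 2*(k/k) = 2*1 = 2)
1/(-(-97949)*B + h(42)) = 1/(-(-97949)*69 + 2) = 1/(-2389*(-2829) + 2) = 1/(6758481 + 2) = 1/6758483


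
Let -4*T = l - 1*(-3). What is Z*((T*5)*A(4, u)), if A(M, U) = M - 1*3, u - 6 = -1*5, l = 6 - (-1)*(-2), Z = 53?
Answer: -1855/4 ≈ -463.75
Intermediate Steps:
l = 4 (l = 6 - 1*2 = 6 - 2 = 4)
u = 1 (u = 6 - 1*5 = 6 - 5 = 1)
A(M, U) = -3 + M (A(M, U) = M - 3 = -3 + M)
T = -7/4 (T = -(4 - 1*(-3))/4 = -(4 + 3)/4 = -¼*7 = -7/4 ≈ -1.7500)
Z*((T*5)*A(4, u)) = 53*((-7/4*5)*(-3 + 4)) = 53*(-35/4*1) = 53*(-35/4) = -1855/4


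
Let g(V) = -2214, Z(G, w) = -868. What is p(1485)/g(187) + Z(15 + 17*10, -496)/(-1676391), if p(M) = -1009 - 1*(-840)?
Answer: 95077277/1237176558 ≈ 0.076850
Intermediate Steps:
p(M) = -169 (p(M) = -1009 + 840 = -169)
p(1485)/g(187) + Z(15 + 17*10, -496)/(-1676391) = -169/(-2214) - 868/(-1676391) = -169*(-1/2214) - 868*(-1/1676391) = 169/2214 + 868/1676391 = 95077277/1237176558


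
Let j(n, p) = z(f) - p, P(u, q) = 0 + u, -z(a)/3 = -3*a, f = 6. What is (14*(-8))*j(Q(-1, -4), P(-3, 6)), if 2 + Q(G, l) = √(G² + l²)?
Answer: -6384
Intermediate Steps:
Q(G, l) = -2 + √(G² + l²)
z(a) = 9*a (z(a) = -(-9)*a = 9*a)
P(u, q) = u
j(n, p) = 54 - p (j(n, p) = 9*6 - p = 54 - p)
(14*(-8))*j(Q(-1, -4), P(-3, 6)) = (14*(-8))*(54 - 1*(-3)) = -112*(54 + 3) = -112*57 = -6384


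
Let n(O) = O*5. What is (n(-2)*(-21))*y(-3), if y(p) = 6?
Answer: 1260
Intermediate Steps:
n(O) = 5*O
(n(-2)*(-21))*y(-3) = ((5*(-2))*(-21))*6 = -10*(-21)*6 = 210*6 = 1260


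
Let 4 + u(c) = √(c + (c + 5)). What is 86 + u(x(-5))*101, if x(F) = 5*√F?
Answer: -318 + 101*√(5 + 10*I*√5) ≈ 59.319 + 302.27*I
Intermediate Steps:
u(c) = -4 + √(5 + 2*c) (u(c) = -4 + √(c + (c + 5)) = -4 + √(c + (5 + c)) = -4 + √(5 + 2*c))
86 + u(x(-5))*101 = 86 + (-4 + √(5 + 2*(5*√(-5))))*101 = 86 + (-4 + √(5 + 2*(5*(I*√5))))*101 = 86 + (-4 + √(5 + 2*(5*I*√5)))*101 = 86 + (-4 + √(5 + 10*I*√5))*101 = 86 + (-404 + 101*√(5 + 10*I*√5)) = -318 + 101*√(5 + 10*I*√5)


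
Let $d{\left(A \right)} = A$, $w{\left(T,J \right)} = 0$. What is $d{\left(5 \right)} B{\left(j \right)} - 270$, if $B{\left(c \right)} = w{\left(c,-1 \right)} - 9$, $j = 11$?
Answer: $-315$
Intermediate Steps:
$B{\left(c \right)} = -9$ ($B{\left(c \right)} = 0 - 9 = -9$)
$d{\left(5 \right)} B{\left(j \right)} - 270 = 5 \left(-9\right) - 270 = -45 - 270 = -315$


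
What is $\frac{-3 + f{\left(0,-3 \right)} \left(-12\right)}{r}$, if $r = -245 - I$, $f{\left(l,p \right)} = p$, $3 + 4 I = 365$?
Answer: $- \frac{6}{61} \approx -0.098361$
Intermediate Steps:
$I = \frac{181}{2}$ ($I = - \frac{3}{4} + \frac{1}{4} \cdot 365 = - \frac{3}{4} + \frac{365}{4} = \frac{181}{2} \approx 90.5$)
$r = - \frac{671}{2}$ ($r = -245 - \frac{181}{2} = - \frac{671}{2} \approx -335.5$)
$\frac{-3 + f{\left(0,-3 \right)} \left(-12\right)}{r} = \frac{-3 - -36}{- \frac{671}{2}} = \left(-3 + 36\right) \left(- \frac{2}{671}\right) = 33 \left(- \frac{2}{671}\right) = - \frac{6}{61}$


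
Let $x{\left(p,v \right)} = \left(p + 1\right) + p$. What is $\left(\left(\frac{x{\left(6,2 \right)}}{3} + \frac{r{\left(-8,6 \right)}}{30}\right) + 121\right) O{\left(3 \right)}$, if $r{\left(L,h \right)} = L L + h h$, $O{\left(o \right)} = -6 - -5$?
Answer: $- \frac{386}{3} \approx -128.67$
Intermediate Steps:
$O{\left(o \right)} = -1$ ($O{\left(o \right)} = -6 + 5 = -1$)
$x{\left(p,v \right)} = 1 + 2 p$ ($x{\left(p,v \right)} = \left(1 + p\right) + p = 1 + 2 p$)
$r{\left(L,h \right)} = L^{2} + h^{2}$
$\left(\left(\frac{x{\left(6,2 \right)}}{3} + \frac{r{\left(-8,6 \right)}}{30}\right) + 121\right) O{\left(3 \right)} = \left(\left(\frac{1 + 2 \cdot 6}{3} + \frac{\left(-8\right)^{2} + 6^{2}}{30}\right) + 121\right) \left(-1\right) = \left(\left(\left(1 + 12\right) \frac{1}{3} + \left(64 + 36\right) \frac{1}{30}\right) + 121\right) \left(-1\right) = \left(\left(13 \cdot \frac{1}{3} + 100 \cdot \frac{1}{30}\right) + 121\right) \left(-1\right) = \left(\left(\frac{13}{3} + \frac{10}{3}\right) + 121\right) \left(-1\right) = \left(\frac{23}{3} + 121\right) \left(-1\right) = \frac{386}{3} \left(-1\right) = - \frac{386}{3}$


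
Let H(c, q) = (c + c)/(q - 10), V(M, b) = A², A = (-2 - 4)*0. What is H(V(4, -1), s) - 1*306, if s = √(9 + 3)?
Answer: -306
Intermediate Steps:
s = 2*√3 (s = √12 = 2*√3 ≈ 3.4641)
A = 0 (A = -6*0 = 0)
V(M, b) = 0 (V(M, b) = 0² = 0)
H(c, q) = 2*c/(-10 + q) (H(c, q) = (2*c)/(-10 + q) = 2*c/(-10 + q))
H(V(4, -1), s) - 1*306 = 2*0/(-10 + 2*√3) - 1*306 = 0 - 306 = -306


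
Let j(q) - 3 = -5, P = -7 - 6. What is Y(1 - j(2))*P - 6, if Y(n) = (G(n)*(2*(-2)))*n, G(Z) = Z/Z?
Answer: 150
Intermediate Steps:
P = -13
j(q) = -2 (j(q) = 3 - 5 = -2)
G(Z) = 1
Y(n) = -4*n (Y(n) = (1*(2*(-2)))*n = (1*(-4))*n = -4*n)
Y(1 - j(2))*P - 6 = -4*(1 - 1*(-2))*(-13) - 6 = -4*(1 + 2)*(-13) - 6 = -4*3*(-13) - 6 = -12*(-13) - 6 = 156 - 6 = 150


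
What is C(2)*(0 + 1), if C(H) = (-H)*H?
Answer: -4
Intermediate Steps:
C(H) = -H**2
C(2)*(0 + 1) = (-1*2**2)*(0 + 1) = -1*4*1 = -4*1 = -4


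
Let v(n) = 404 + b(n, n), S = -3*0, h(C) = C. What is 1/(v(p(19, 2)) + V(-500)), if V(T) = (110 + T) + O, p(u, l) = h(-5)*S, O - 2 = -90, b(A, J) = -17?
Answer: -1/91 ≈ -0.010989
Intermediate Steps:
S = 0
O = -88 (O = 2 - 90 = -88)
p(u, l) = 0 (p(u, l) = -5*0 = 0)
V(T) = 22 + T (V(T) = (110 + T) - 88 = 22 + T)
v(n) = 387 (v(n) = 404 - 17 = 387)
1/(v(p(19, 2)) + V(-500)) = 1/(387 + (22 - 500)) = 1/(387 - 478) = 1/(-91) = -1/91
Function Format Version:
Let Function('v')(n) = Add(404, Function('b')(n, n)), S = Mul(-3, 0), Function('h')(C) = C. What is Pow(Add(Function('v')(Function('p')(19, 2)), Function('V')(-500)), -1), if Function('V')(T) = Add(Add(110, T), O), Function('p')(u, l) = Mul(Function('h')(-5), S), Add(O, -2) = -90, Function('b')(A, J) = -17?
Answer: Rational(-1, 91) ≈ -0.010989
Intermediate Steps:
S = 0
O = -88 (O = Add(2, -90) = -88)
Function('p')(u, l) = 0 (Function('p')(u, l) = Mul(-5, 0) = 0)
Function('V')(T) = Add(22, T) (Function('V')(T) = Add(Add(110, T), -88) = Add(22, T))
Function('v')(n) = 387 (Function('v')(n) = Add(404, -17) = 387)
Pow(Add(Function('v')(Function('p')(19, 2)), Function('V')(-500)), -1) = Pow(Add(387, Add(22, -500)), -1) = Pow(Add(387, -478), -1) = Pow(-91, -1) = Rational(-1, 91)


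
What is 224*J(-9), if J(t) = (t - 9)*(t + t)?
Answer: 72576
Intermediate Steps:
J(t) = 2*t*(-9 + t) (J(t) = (-9 + t)*(2*t) = 2*t*(-9 + t))
224*J(-9) = 224*(2*(-9)*(-9 - 9)) = 224*(2*(-9)*(-18)) = 224*324 = 72576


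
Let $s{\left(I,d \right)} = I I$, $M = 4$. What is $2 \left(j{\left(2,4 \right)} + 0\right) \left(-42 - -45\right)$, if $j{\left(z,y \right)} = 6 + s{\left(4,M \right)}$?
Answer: $132$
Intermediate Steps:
$s{\left(I,d \right)} = I^{2}$
$j{\left(z,y \right)} = 22$ ($j{\left(z,y \right)} = 6 + 4^{2} = 6 + 16 = 22$)
$2 \left(j{\left(2,4 \right)} + 0\right) \left(-42 - -45\right) = 2 \left(22 + 0\right) \left(-42 - -45\right) = 2 \cdot 22 \left(-42 + 45\right) = 44 \cdot 3 = 132$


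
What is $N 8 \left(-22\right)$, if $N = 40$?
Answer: $-7040$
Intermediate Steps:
$N 8 \left(-22\right) = 40 \cdot 8 \left(-22\right) = 320 \left(-22\right) = -7040$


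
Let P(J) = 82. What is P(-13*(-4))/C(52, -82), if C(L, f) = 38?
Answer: 41/19 ≈ 2.1579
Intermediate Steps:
P(-13*(-4))/C(52, -82) = 82/38 = 82*(1/38) = 41/19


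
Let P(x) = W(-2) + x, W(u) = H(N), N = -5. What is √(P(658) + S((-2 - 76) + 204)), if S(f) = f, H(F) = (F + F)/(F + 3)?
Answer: √789 ≈ 28.089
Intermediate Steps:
H(F) = 2*F/(3 + F) (H(F) = (2*F)/(3 + F) = 2*F/(3 + F))
W(u) = 5 (W(u) = 2*(-5)/(3 - 5) = 2*(-5)/(-2) = 2*(-5)*(-½) = 5)
P(x) = 5 + x
√(P(658) + S((-2 - 76) + 204)) = √((5 + 658) + ((-2 - 76) + 204)) = √(663 + (-78 + 204)) = √(663 + 126) = √789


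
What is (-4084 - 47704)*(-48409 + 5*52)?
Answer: 2493540412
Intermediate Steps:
(-4084 - 47704)*(-48409 + 5*52) = -51788*(-48409 + 260) = -51788*(-48149) = 2493540412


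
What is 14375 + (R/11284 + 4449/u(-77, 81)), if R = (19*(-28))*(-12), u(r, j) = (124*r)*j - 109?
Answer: 4481139372494/311719291 ≈ 14376.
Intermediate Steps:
u(r, j) = -109 + 124*j*r (u(r, j) = 124*j*r - 109 = -109 + 124*j*r)
R = 6384 (R = -532*(-12) = 6384)
14375 + (R/11284 + 4449/u(-77, 81)) = 14375 + (6384/11284 + 4449/(-109 + 124*81*(-77))) = 14375 + (6384*(1/11284) + 4449/(-109 - 773388)) = 14375 + (228/403 + 4449/(-773497)) = 14375 + (228/403 + 4449*(-1/773497)) = 14375 + (228/403 - 4449/773497) = 14375 + 174564369/311719291 = 4481139372494/311719291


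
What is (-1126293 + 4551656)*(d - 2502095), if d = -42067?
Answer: -8714678380806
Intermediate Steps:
(-1126293 + 4551656)*(d - 2502095) = (-1126293 + 4551656)*(-42067 - 2502095) = 3425363*(-2544162) = -8714678380806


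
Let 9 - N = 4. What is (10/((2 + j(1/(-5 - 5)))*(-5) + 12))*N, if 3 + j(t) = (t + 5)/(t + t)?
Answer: 100/279 ≈ 0.35842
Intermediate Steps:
N = 5 (N = 9 - 1*4 = 9 - 4 = 5)
j(t) = -3 + (5 + t)/(2*t) (j(t) = -3 + (t + 5)/(t + t) = -3 + (5 + t)/((2*t)) = -3 + (5 + t)*(1/(2*t)) = -3 + (5 + t)/(2*t))
(10/((2 + j(1/(-5 - 5)))*(-5) + 12))*N = (10/((2 + 5*(1 - 1/(-5 - 5))/(2*(1/(-5 - 5))))*(-5) + 12))*5 = (10/((2 + 5*(1 - 1/(-10))/(2*(1/(-10))))*(-5) + 12))*5 = (10/((2 + 5*(1 - 1*(-1/10))/(2*(-1/10)))*(-5) + 12))*5 = (10/((2 + (5/2)*(-10)*(1 + 1/10))*(-5) + 12))*5 = (10/((2 + (5/2)*(-10)*(11/10))*(-5) + 12))*5 = (10/((2 - 55/2)*(-5) + 12))*5 = (10/(-51/2*(-5) + 12))*5 = (10/(255/2 + 12))*5 = (10/(279/2))*5 = (10*(2/279))*5 = (20/279)*5 = 100/279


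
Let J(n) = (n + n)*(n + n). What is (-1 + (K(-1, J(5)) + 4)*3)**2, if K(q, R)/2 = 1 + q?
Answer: 121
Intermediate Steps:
J(n) = 4*n**2 (J(n) = (2*n)*(2*n) = 4*n**2)
K(q, R) = 2 + 2*q (K(q, R) = 2*(1 + q) = 2 + 2*q)
(-1 + (K(-1, J(5)) + 4)*3)**2 = (-1 + ((2 + 2*(-1)) + 4)*3)**2 = (-1 + ((2 - 2) + 4)*3)**2 = (-1 + (0 + 4)*3)**2 = (-1 + 4*3)**2 = (-1 + 12)**2 = 11**2 = 121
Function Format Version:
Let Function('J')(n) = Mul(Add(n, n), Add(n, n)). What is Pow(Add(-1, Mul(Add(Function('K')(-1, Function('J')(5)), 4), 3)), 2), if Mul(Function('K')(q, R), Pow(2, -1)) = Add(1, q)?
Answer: 121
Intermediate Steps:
Function('J')(n) = Mul(4, Pow(n, 2)) (Function('J')(n) = Mul(Mul(2, n), Mul(2, n)) = Mul(4, Pow(n, 2)))
Function('K')(q, R) = Add(2, Mul(2, q)) (Function('K')(q, R) = Mul(2, Add(1, q)) = Add(2, Mul(2, q)))
Pow(Add(-1, Mul(Add(Function('K')(-1, Function('J')(5)), 4), 3)), 2) = Pow(Add(-1, Mul(Add(Add(2, Mul(2, -1)), 4), 3)), 2) = Pow(Add(-1, Mul(Add(Add(2, -2), 4), 3)), 2) = Pow(Add(-1, Mul(Add(0, 4), 3)), 2) = Pow(Add(-1, Mul(4, 3)), 2) = Pow(Add(-1, 12), 2) = Pow(11, 2) = 121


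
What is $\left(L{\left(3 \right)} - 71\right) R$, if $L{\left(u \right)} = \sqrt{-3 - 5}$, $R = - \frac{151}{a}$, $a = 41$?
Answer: $\frac{10721}{41} - \frac{302 i \sqrt{2}}{41} \approx 261.49 - 10.417 i$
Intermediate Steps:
$R = - \frac{151}{41} \approx -3.6829$
$L{\left(u \right)} = 2 i \sqrt{2}$ ($L{\left(u \right)} = \sqrt{-8} = 2 i \sqrt{2}$)
$\left(L{\left(3 \right)} - 71\right) R = \left(2 i \sqrt{2} - 71\right) \left(- \frac{151}{41}\right) = \left(-71 + 2 i \sqrt{2}\right) \left(- \frac{151}{41}\right) = \frac{10721}{41} - \frac{302 i \sqrt{2}}{41}$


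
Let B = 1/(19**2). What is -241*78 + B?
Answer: -6786077/361 ≈ -18798.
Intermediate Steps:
B = 1/361 ≈ 0.0027701
-241*78 + B = -241*78 + 1/361 = -18798 + 1/361 = -6786077/361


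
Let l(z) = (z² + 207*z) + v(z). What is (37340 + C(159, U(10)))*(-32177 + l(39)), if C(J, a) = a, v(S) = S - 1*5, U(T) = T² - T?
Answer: -844009070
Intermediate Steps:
v(S) = -5 + S (v(S) = S - 5 = -5 + S)
l(z) = -5 + z² + 208*z (l(z) = (z² + 207*z) + (-5 + z) = -5 + z² + 208*z)
(37340 + C(159, U(10)))*(-32177 + l(39)) = (37340 + 10*(-1 + 10))*(-32177 + (-5 + 39² + 208*39)) = (37340 + 10*9)*(-32177 + (-5 + 1521 + 8112)) = (37340 + 90)*(-32177 + 9628) = 37430*(-22549) = -844009070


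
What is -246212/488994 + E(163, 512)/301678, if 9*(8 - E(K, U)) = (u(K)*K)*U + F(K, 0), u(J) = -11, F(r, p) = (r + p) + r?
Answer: -18309215183/110639048949 ≈ -0.16549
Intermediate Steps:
F(r, p) = p + 2*r (F(r, p) = (p + r) + r = p + 2*r)
E(K, U) = 8 - 2*K/9 + 11*K*U/9 (E(K, U) = 8 - ((-11*K)*U + (0 + 2*K))/9 = 8 - (-11*K*U + 2*K)/9 = 8 - (2*K - 11*K*U)/9 = 8 + (-2*K/9 + 11*K*U/9) = 8 - 2*K/9 + 11*K*U/9)
-246212/488994 + E(163, 512)/301678 = -246212/488994 + (8 - 2/9*163 + (11/9)*163*512)/301678 = -246212*1/488994 + (8 - 326/9 + 918016/9)*(1/301678) = -123106/244497 + (917762/9)*(1/301678) = -123106/244497 + 458881/1357551 = -18309215183/110639048949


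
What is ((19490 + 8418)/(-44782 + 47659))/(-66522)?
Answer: -13954/95691897 ≈ -0.00014582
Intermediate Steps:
((19490 + 8418)/(-44782 + 47659))/(-66522) = (27908/2877)*(-1/66522) = -13954/95691897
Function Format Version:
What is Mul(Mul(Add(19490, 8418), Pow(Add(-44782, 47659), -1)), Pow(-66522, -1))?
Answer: Rational(-13954, 95691897) ≈ -0.00014582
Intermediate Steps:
Mul(Mul(Add(19490, 8418), Pow(Add(-44782, 47659), -1)), Pow(-66522, -1)) = Mul(Mul(27908, Pow(2877, -1)), Rational(-1, 66522)) = Mul(Mul(27908, Rational(1, 2877)), Rational(-1, 66522)) = Mul(Rational(27908, 2877), Rational(-1, 66522)) = Rational(-13954, 95691897)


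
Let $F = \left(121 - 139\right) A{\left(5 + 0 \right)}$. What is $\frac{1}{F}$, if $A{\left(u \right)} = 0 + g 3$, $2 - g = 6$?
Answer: $\frac{1}{216} \approx 0.0046296$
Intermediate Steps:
$g = -4$ ($g = 2 - 6 = -4$)
$A{\left(u \right)} = -12$ ($A{\left(u \right)} = 0 - 12 = -12$)
$F = 216$ ($F = \left(121 - 139\right) \left(-12\right) = \left(-18\right) \left(-12\right) = 216$)
$\frac{1}{F} = \frac{1}{216}$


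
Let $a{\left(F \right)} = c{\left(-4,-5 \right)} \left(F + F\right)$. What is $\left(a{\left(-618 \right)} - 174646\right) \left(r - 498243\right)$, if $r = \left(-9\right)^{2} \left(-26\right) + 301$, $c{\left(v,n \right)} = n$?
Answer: $84241086368$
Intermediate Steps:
$a{\left(F \right)} = - 10 F$ ($a{\left(F \right)} = - 5 \left(F + F\right) = - 5 \cdot 2 F = - 10 F$)
$r = -1805$ ($r = 81 \left(-26\right) + 301 = -2106 + 301 = -1805$)
$\left(a{\left(-618 \right)} - 174646\right) \left(r - 498243\right) = \left(\left(-10\right) \left(-618\right) - 174646\right) \left(-1805 - 498243\right) = \left(6180 - 174646\right) \left(-500048\right) = \left(-168466\right) \left(-500048\right) = 84241086368$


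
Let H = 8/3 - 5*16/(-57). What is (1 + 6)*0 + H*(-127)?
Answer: -29464/57 ≈ -516.91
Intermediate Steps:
H = 232/57 (H = 8*(⅓) - 80*(-1/57) = 8/3 + 80/57 = 232/57 ≈ 4.0702)
(1 + 6)*0 + H*(-127) = (1 + 6)*0 + (232/57)*(-127) = 7*0 - 29464/57 = 0 - 29464/57 = -29464/57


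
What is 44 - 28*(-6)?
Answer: 212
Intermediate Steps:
44 - 28*(-6) = 44 + 168 = 212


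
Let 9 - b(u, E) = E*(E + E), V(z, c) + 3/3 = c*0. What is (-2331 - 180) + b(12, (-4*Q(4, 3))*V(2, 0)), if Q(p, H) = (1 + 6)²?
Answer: -79334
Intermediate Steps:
V(z, c) = -1 (V(z, c) = -1 + c*0 = -1 + 0 = -1)
Q(p, H) = 49 (Q(p, H) = 7² = 49)
b(u, E) = 9 - 2*E² (b(u, E) = 9 - E*(E + E) = 9 - E*2*E = 9 - 2*E²)
(-2331 - 180) + b(12, (-4*Q(4, 3))*V(2, 0)) = (-2331 - 180) + (9 - 2*(-4*49*(-1))²) = -2511 + (9 - 2*(-196*(-1))²) = -2511 + (9 - 2*196²) = -2511 + (9 - 2*38416) = -2511 + (9 - 76832) = -2511 - 76823 = -79334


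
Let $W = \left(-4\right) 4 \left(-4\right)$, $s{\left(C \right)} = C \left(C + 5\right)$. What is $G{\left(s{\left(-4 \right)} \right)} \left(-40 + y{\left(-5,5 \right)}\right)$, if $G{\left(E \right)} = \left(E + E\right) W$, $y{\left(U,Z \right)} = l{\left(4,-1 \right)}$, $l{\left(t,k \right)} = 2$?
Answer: $19456$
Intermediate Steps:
$s{\left(C \right)} = C \left(5 + C\right)$
$W = 64$ ($W = \left(-16\right) \left(-4\right) = 64$)
$y{\left(U,Z \right)} = 2$
$G{\left(E \right)} = 128 E$ ($G{\left(E \right)} = \left(E + E\right) 64 = 2 E 64 = 128 E$)
$G{\left(s{\left(-4 \right)} \right)} \left(-40 + y{\left(-5,5 \right)}\right) = 128 \left(- 4 \left(5 - 4\right)\right) \left(-40 + 2\right) = 128 \left(\left(-4\right) 1\right) \left(-38\right) = 128 \left(-4\right) \left(-38\right) = \left(-512\right) \left(-38\right) = 19456$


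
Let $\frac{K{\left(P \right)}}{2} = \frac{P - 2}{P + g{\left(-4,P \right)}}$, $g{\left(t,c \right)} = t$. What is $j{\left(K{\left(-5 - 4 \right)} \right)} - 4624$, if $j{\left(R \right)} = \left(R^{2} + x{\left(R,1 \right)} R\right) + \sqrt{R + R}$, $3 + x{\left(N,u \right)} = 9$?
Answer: $- \frac{779256}{169} + \frac{2 \sqrt{143}}{13} \approx -4609.1$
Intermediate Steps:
$x{\left(N,u \right)} = 6$ ($x{\left(N,u \right)} = -3 + 9 = 6$)
$K{\left(P \right)} = \frac{2 \left(-2 + P\right)}{-4 + P}$ ($K{\left(P \right)} = 2 \frac{P - 2}{P - 4} = 2 \frac{-2 + P}{-4 + P} = \frac{2 \left(-2 + P\right)}{-4 + P}$)
$j{\left(R \right)} = R^{2} + 6 R + \sqrt{2} \sqrt{R}$ ($j{\left(R \right)} = \left(R^{2} + 6 R\right) + \sqrt{R + R} = \left(R^{2} + 6 R\right) + \sqrt{2 R} = \left(R^{2} + 6 R\right) + \sqrt{2} \sqrt{R} = R^{2} + 6 R + \sqrt{2} \sqrt{R}$)
$j{\left(K{\left(-5 - 4 \right)} \right)} - 4624 = \left(\left(\frac{2 \left(-2 - 9\right)}{-4 - 9}\right)^{2} + 6 \frac{2 \left(-2 - 9\right)}{-4 - 9} + \sqrt{2} \sqrt{\frac{2 \left(-2 - 9\right)}{-4 - 9}}\right) - 4624 = \left(\left(2 \frac{1}{-13} \left(-11\right)\right)^{2} + 6 \cdot 2 \frac{1}{-13} \left(-11\right) + \sqrt{2} \sqrt{2 \frac{1}{-13} \left(-11\right)}\right) - 4624 = \left(\left(2 \left(- \frac{1}{13}\right) \left(-11\right)\right)^{2} + 6 \cdot 2 \left(- \frac{1}{13}\right) \left(-11\right) + \sqrt{2} \sqrt{2 \left(- \frac{1}{13}\right) \left(-11\right)}\right) - 4624 = \left(\left(\frac{22}{13}\right)^{2} + 6 \cdot \frac{22}{13} + \sqrt{2} \sqrt{\frac{22}{13}}\right) - 4624 = \left(\frac{484}{169} + \frac{132}{13} + \sqrt{2} \frac{\sqrt{286}}{13}\right) - 4624 = \left(\frac{484}{169} + \frac{132}{13} + \frac{2 \sqrt{143}}{13}\right) - 4624 = \left(\frac{2200}{169} + \frac{2 \sqrt{143}}{13}\right) - 4624 = - \frac{779256}{169} + \frac{2 \sqrt{143}}{13}$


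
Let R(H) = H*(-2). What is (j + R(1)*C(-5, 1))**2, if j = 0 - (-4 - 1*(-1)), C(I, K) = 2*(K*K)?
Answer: 1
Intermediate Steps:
R(H) = -2*H
C(I, K) = 2*K**2
j = 3 (j = 0 - (-4 + 1) = 0 - 1*(-3) = 0 + 3 = 3)
(j + R(1)*C(-5, 1))**2 = (3 + (-2*1)*(2*1**2))**2 = (3 - 4)**2 = (-1)**2 = 1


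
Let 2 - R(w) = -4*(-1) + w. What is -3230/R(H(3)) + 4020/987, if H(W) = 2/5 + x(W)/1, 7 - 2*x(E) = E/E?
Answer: 5349530/8883 ≈ 602.22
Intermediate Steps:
x(E) = 3 (x(E) = 7/2 - E/(2*E) = 7/2 - ½*1 = 7/2 - ½ = 3)
H(W) = 17/5 (H(W) = 2/5 + 3/1 = 2*(⅕) + 3*1 = ⅖ + 3 = 17/5)
R(w) = -2 - w (R(w) = 2 - (-4*(-1) + w) = 2 - (4 + w) = 2 + (-4 - w) = -2 - w)
-3230/R(H(3)) + 4020/987 = -3230/(-2 - 1*17/5) + 4020/987 = -3230/(-2 - 17/5) + 4020*(1/987) = -3230/(-27/5) + 1340/329 = -3230*(-5/27) + 1340/329 = 16150/27 + 1340/329 = 5349530/8883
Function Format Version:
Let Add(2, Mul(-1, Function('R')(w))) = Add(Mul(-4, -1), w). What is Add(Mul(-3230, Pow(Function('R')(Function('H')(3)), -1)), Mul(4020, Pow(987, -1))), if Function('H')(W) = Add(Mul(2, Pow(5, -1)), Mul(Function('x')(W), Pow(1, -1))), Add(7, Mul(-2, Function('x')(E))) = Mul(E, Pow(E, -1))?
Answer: Rational(5349530, 8883) ≈ 602.22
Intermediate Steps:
Function('x')(E) = 3 (Function('x')(E) = Add(Rational(7, 2), Mul(Rational(-1, 2), Mul(E, Pow(E, -1)))) = Add(Rational(7, 2), Mul(Rational(-1, 2), 1)) = Add(Rational(7, 2), Rational(-1, 2)) = 3)
Function('H')(W) = Rational(17, 5) (Function('H')(W) = Add(Mul(2, Pow(5, -1)), Mul(3, Pow(1, -1))) = Add(Mul(2, Rational(1, 5)), Mul(3, 1)) = Add(Rational(2, 5), 3) = Rational(17, 5))
Function('R')(w) = Add(-2, Mul(-1, w)) (Function('R')(w) = Add(2, Mul(-1, Add(Mul(-4, -1), w))) = Add(2, Mul(-1, Add(4, w))) = Add(2, Add(-4, Mul(-1, w))) = Add(-2, Mul(-1, w)))
Add(Mul(-3230, Pow(Function('R')(Function('H')(3)), -1)), Mul(4020, Pow(987, -1))) = Add(Mul(-3230, Pow(Add(-2, Mul(-1, Rational(17, 5))), -1)), Mul(4020, Pow(987, -1))) = Add(Mul(-3230, Pow(Add(-2, Rational(-17, 5)), -1)), Mul(4020, Rational(1, 987))) = Add(Mul(-3230, Pow(Rational(-27, 5), -1)), Rational(1340, 329)) = Add(Mul(-3230, Rational(-5, 27)), Rational(1340, 329)) = Add(Rational(16150, 27), Rational(1340, 329)) = Rational(5349530, 8883)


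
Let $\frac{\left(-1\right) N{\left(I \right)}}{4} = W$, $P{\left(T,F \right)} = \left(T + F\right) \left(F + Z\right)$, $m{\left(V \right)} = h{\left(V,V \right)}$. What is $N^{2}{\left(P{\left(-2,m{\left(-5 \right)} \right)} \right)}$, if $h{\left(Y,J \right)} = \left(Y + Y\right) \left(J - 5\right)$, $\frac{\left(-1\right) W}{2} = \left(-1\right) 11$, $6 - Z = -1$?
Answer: $7744$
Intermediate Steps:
$Z = 7$ ($Z = 6 - -1 = 6 + 1 = 7$)
$W = 22$ ($W = - 2 \left(\left(-1\right) 11\right) = \left(-2\right) \left(-11\right) = 22$)
$h{\left(Y,J \right)} = 2 Y \left(-5 + J\right)$
$m{\left(V \right)} = 2 V \left(-5 + V\right)$
$P{\left(T,F \right)} = \left(7 + F\right) \left(F + T\right)$ ($P{\left(T,F \right)} = \left(T + F\right) \left(F + 7\right) = \left(F + T\right) \left(7 + F\right) = \left(7 + F\right) \left(F + T\right)$)
$N{\left(I \right)} = -88$ ($N{\left(I \right)} = \left(-4\right) 22 = -88$)
$N^{2}{\left(P{\left(-2,m{\left(-5 \right)} \right)} \right)} = \left(-88\right)^{2} = 7744$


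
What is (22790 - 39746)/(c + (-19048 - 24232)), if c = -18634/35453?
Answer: 2484054/6340597 ≈ 0.39177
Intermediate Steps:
c = -154/293 (c = -18634*1/35453 = -154/293 ≈ -0.52560)
(22790 - 39746)/(c + (-19048 - 24232)) = (22790 - 39746)/(-154/293 + (-19048 - 24232)) = -16956/(-154/293 - 43280) = -16956/(-12681194/293) = -16956*(-293/12681194) = 2484054/6340597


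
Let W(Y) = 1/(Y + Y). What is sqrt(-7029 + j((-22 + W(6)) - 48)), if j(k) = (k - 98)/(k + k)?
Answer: I*sqrt(19788061666)/1678 ≈ 83.832*I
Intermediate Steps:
W(Y) = 1/(2*Y)
j(k) = (-98 + k)/(2*k) (j(k) = (-98 + k)/((2*k)) = (-98 + k)*(1/(2*k)) = (-98 + k)/(2*k))
sqrt(-7029 + j((-22 + W(6)) - 48)) = sqrt(-7029 + (-98 + ((-22 + (1/2)/6) - 48))/(2*((-22 + (1/2)/6) - 48))) = sqrt(-7029 + (-98 + ((-22 + (1/2)*(1/6)) - 48))/(2*((-22 + (1/2)*(1/6)) - 48))) = sqrt(-7029 + (-98 + ((-22 + 1/12) - 48))/(2*((-22 + 1/12) - 48))) = sqrt(-7029 + (-98 + (-263/12 - 48))/(2*(-263/12 - 48))) = sqrt(-7029 + (-98 - 839/12)/(2*(-839/12))) = sqrt(-7029 + (1/2)*(-12/839)*(-2015/12)) = sqrt(-7029 + 2015/1678) = sqrt(-11792647/1678) = I*sqrt(19788061666)/1678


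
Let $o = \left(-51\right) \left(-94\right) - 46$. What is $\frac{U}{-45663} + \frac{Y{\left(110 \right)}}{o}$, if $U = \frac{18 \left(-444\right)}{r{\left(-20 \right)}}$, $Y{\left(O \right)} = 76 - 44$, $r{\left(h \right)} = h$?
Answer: $- \frac{181702}{90336635} \approx -0.0020114$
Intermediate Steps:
$Y{\left(O \right)} = 32$ ($Y{\left(O \right)} = 76 - 44 = 32$)
$o = 4748$ ($o = 4794 - 46 = 4748$)
$U = \frac{1998}{5}$ ($U = \frac{18 \left(-444\right)}{-20} = \left(-7992\right) \left(- \frac{1}{20}\right) = \frac{1998}{5} \approx 399.6$)
$\frac{U}{-45663} + \frac{Y{\left(110 \right)}}{o} = \frac{1998}{5 \left(-45663\right)} + \frac{32}{4748} = \frac{1998}{5} \left(- \frac{1}{45663}\right) + 32 \cdot \frac{1}{4748} = - \frac{666}{76105} + \frac{8}{1187} = - \frac{181702}{90336635}$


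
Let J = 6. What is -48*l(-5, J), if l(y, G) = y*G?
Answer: 1440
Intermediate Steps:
l(y, G) = G*y
-48*l(-5, J) = -48*6*(-5) = -48*(-30) = -1*(-1440) = 1440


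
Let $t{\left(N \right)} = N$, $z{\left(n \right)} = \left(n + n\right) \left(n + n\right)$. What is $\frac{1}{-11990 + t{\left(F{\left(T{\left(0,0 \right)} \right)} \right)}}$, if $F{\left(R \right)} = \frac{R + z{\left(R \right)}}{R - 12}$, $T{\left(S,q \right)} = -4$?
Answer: $- \frac{4}{47975} \approx -8.3377 \cdot 10^{-5}$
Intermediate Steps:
$z{\left(n \right)} = 4 n^{2}$ ($z{\left(n \right)} = 2 n 2 n = 4 n^{2}$)
$F{\left(R \right)} = \frac{R + 4 R^{2}}{-12 + R}$ ($F{\left(R \right)} = \frac{R + 4 R^{2}}{R - 12} = \frac{R + 4 R^{2}}{-12 + R}$)
$\frac{1}{-11990 + t{\left(F{\left(T{\left(0,0 \right)} \right)} \right)}} = \frac{1}{-11990 - \frac{4 \left(1 + 4 \left(-4\right)\right)}{-12 - 4}} = \frac{1}{-11990 - \frac{4 \left(1 - 16\right)}{-16}} = \frac{1}{-11990 - \left(- \frac{1}{4}\right) \left(-15\right)} = \frac{1}{-11990 - \frac{15}{4}} = \frac{1}{- \frac{47975}{4}} = - \frac{4}{47975}$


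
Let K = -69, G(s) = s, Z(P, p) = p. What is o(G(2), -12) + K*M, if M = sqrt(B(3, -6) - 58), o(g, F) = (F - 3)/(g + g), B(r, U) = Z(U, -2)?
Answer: -15/4 - 138*I*sqrt(15) ≈ -3.75 - 534.47*I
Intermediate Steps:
B(r, U) = -2
o(g, F) = (-3 + F)/(2*g) (o(g, F) = (-3 + F)/((2*g)) = (-3 + F)*(1/(2*g)) = (-3 + F)/(2*g))
M = 2*I*sqrt(15) (M = sqrt(-2 - 58) = sqrt(-60) = 2*I*sqrt(15) ≈ 7.746*I)
o(G(2), -12) + K*M = (1/2)*(-3 - 12)/2 - 138*I*sqrt(15) = (1/2)*(1/2)*(-15) - 138*I*sqrt(15) = -15/4 - 138*I*sqrt(15)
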